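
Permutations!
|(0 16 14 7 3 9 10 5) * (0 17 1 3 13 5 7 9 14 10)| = |(0 16 10 7 13 5 17 1 3 14 9)| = 11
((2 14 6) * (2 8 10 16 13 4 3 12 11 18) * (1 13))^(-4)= (1 6 11 13 8 18 4 10 2 3 16 14 12)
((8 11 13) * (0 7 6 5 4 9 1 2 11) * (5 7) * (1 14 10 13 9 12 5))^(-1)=((0 1 2 11 9 14 10 13 8)(4 12 5)(6 7))^(-1)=(0 8 13 10 14 9 11 2 1)(4 5 12)(6 7)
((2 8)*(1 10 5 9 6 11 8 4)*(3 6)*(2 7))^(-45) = ((1 10 5 9 3 6 11 8 7 2 4))^(-45) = (1 4 2 7 8 11 6 3 9 5 10)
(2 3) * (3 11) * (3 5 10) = (2 11 5 10 3) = [0, 1, 11, 2, 4, 10, 6, 7, 8, 9, 3, 5]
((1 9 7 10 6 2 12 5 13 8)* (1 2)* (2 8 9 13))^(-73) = ((1 13 9 7 10 6)(2 12 5))^(-73) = (1 6 10 7 9 13)(2 5 12)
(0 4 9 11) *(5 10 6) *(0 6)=(0 4 9 11 6 5 10)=[4, 1, 2, 3, 9, 10, 5, 7, 8, 11, 0, 6]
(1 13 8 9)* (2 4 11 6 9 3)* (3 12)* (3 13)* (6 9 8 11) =(1 3 2 4 6 8 12 13 11 9) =[0, 3, 4, 2, 6, 5, 8, 7, 12, 1, 10, 9, 13, 11]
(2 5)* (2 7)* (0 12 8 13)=(0 12 8 13)(2 5 7)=[12, 1, 5, 3, 4, 7, 6, 2, 13, 9, 10, 11, 8, 0]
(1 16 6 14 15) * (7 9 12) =[0, 16, 2, 3, 4, 5, 14, 9, 8, 12, 10, 11, 7, 13, 15, 1, 6] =(1 16 6 14 15)(7 9 12)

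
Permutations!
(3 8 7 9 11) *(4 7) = (3 8 4 7 9 11) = [0, 1, 2, 8, 7, 5, 6, 9, 4, 11, 10, 3]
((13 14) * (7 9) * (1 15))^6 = ((1 15)(7 9)(13 14))^6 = (15)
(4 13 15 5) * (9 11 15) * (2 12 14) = (2 12 14)(4 13 9 11 15 5) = [0, 1, 12, 3, 13, 4, 6, 7, 8, 11, 10, 15, 14, 9, 2, 5]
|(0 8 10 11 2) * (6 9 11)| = |(0 8 10 6 9 11 2)| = 7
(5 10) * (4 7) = [0, 1, 2, 3, 7, 10, 6, 4, 8, 9, 5] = (4 7)(5 10)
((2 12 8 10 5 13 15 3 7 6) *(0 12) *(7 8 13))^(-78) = ((0 12 13 15 3 8 10 5 7 6 2))^(-78) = (0 2 6 7 5 10 8 3 15 13 12)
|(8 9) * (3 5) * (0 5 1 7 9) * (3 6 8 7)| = 4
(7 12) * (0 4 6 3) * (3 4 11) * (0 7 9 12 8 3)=(0 11)(3 7 8)(4 6)(9 12)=[11, 1, 2, 7, 6, 5, 4, 8, 3, 12, 10, 0, 9]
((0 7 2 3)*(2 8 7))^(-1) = ((0 2 3)(7 8))^(-1) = (0 3 2)(7 8)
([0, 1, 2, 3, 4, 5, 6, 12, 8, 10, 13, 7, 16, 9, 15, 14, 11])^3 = (7 11 16 12)(14 15)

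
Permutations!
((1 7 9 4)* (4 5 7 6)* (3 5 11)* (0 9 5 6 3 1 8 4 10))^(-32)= (0 1 10 11 6 9 3)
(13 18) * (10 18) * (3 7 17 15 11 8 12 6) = (3 7 17 15 11 8 12 6)(10 18 13) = [0, 1, 2, 7, 4, 5, 3, 17, 12, 9, 18, 8, 6, 10, 14, 11, 16, 15, 13]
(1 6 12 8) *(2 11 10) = (1 6 12 8)(2 11 10) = [0, 6, 11, 3, 4, 5, 12, 7, 1, 9, 2, 10, 8]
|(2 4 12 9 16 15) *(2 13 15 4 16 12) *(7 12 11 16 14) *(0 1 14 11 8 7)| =12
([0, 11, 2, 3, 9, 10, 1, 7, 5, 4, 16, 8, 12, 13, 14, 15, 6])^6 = (1 6 16 10 5 8 11)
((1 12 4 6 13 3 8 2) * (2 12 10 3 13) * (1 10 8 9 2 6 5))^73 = (13)(1 4 8 5 12)(2 10 3 9)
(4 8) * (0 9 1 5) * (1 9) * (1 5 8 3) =(9)(0 5)(1 8 4 3) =[5, 8, 2, 1, 3, 0, 6, 7, 4, 9]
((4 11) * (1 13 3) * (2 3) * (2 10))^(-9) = (1 13 10 2 3)(4 11)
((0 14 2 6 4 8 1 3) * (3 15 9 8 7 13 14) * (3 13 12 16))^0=((0 13 14 2 6 4 7 12 16 3)(1 15 9 8))^0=(16)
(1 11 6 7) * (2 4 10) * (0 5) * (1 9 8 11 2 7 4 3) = [5, 2, 3, 1, 10, 0, 4, 9, 11, 8, 7, 6] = (0 5)(1 2 3)(4 10 7 9 8 11 6)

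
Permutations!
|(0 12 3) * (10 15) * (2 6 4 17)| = |(0 12 3)(2 6 4 17)(10 15)| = 12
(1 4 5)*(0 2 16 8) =(0 2 16 8)(1 4 5) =[2, 4, 16, 3, 5, 1, 6, 7, 0, 9, 10, 11, 12, 13, 14, 15, 8]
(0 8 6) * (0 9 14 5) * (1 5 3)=(0 8 6 9 14 3 1 5)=[8, 5, 2, 1, 4, 0, 9, 7, 6, 14, 10, 11, 12, 13, 3]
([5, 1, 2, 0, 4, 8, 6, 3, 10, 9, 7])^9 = [10, 1, 2, 8, 4, 7, 6, 5, 3, 9, 0]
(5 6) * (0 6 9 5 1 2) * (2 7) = (0 6 1 7 2)(5 9) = [6, 7, 0, 3, 4, 9, 1, 2, 8, 5]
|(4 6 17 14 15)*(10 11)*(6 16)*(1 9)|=|(1 9)(4 16 6 17 14 15)(10 11)|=6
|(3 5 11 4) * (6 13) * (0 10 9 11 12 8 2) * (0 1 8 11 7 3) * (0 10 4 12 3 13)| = 42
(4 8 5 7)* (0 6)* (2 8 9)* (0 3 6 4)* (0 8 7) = [4, 1, 7, 6, 9, 0, 3, 8, 5, 2] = (0 4 9 2 7 8 5)(3 6)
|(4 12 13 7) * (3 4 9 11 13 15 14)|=20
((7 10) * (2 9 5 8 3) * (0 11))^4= ((0 11)(2 9 5 8 3)(7 10))^4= (11)(2 3 8 5 9)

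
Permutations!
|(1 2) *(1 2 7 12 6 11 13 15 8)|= |(1 7 12 6 11 13 15 8)|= 8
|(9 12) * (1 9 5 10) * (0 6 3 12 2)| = 9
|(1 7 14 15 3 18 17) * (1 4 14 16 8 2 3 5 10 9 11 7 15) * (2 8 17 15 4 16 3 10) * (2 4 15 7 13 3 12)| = |(1 15 5 4 14)(2 10 9 11 13 3 18 7 12)(16 17)| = 90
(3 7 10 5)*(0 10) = (0 10 5 3 7) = [10, 1, 2, 7, 4, 3, 6, 0, 8, 9, 5]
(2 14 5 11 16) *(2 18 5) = (2 14)(5 11 16 18) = [0, 1, 14, 3, 4, 11, 6, 7, 8, 9, 10, 16, 12, 13, 2, 15, 18, 17, 5]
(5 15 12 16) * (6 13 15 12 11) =(5 12 16)(6 13 15 11) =[0, 1, 2, 3, 4, 12, 13, 7, 8, 9, 10, 6, 16, 15, 14, 11, 5]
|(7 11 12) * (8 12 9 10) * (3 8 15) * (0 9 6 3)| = 12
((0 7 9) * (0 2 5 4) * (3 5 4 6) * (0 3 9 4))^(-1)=(0 2 9 6 5 3 4 7)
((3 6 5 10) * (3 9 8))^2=((3 6 5 10 9 8))^2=(3 5 9)(6 10 8)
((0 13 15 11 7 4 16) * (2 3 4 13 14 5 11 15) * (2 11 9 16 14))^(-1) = (0 16 9 5 14 4 3 2)(7 11 13)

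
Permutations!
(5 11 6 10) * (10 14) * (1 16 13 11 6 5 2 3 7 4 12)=(1 16 13 11 5 6 14 10 2 3 7 4 12)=[0, 16, 3, 7, 12, 6, 14, 4, 8, 9, 2, 5, 1, 11, 10, 15, 13]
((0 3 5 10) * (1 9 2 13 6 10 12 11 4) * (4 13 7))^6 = ((0 3 5 12 11 13 6 10)(1 9 2 7 4))^6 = (0 6 11 5)(1 9 2 7 4)(3 10 13 12)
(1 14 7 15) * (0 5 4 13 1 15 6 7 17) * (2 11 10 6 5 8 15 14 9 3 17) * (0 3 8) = (1 9 8 15 14 2 11 10 6 7 5 4 13)(3 17) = [0, 9, 11, 17, 13, 4, 7, 5, 15, 8, 6, 10, 12, 1, 2, 14, 16, 3]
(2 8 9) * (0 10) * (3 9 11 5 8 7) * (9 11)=(0 10)(2 7 3 11 5 8 9)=[10, 1, 7, 11, 4, 8, 6, 3, 9, 2, 0, 5]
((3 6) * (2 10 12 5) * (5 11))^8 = (2 11 10 5 12)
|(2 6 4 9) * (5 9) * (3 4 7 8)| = |(2 6 7 8 3 4 5 9)| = 8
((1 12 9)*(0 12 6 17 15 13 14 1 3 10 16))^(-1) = (0 16 10 3 9 12)(1 14 13 15 17 6)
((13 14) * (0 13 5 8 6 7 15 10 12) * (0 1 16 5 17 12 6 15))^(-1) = (0 7 6 10 15 8 5 16 1 12 17 14 13)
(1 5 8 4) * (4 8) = (8)(1 5 4) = [0, 5, 2, 3, 1, 4, 6, 7, 8]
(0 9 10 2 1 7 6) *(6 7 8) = [9, 8, 1, 3, 4, 5, 0, 7, 6, 10, 2] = (0 9 10 2 1 8 6)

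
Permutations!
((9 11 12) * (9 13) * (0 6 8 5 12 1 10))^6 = (0 9 8 1 12)(5 10 13 6 11)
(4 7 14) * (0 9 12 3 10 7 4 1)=(0 9 12 3 10 7 14 1)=[9, 0, 2, 10, 4, 5, 6, 14, 8, 12, 7, 11, 3, 13, 1]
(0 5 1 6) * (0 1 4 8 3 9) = [5, 6, 2, 9, 8, 4, 1, 7, 3, 0] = (0 5 4 8 3 9)(1 6)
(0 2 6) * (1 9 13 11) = (0 2 6)(1 9 13 11) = [2, 9, 6, 3, 4, 5, 0, 7, 8, 13, 10, 1, 12, 11]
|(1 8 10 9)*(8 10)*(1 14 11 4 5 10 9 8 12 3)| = 10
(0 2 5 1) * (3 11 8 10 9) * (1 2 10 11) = [10, 0, 5, 1, 4, 2, 6, 7, 11, 3, 9, 8] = (0 10 9 3 1)(2 5)(8 11)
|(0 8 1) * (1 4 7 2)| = |(0 8 4 7 2 1)| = 6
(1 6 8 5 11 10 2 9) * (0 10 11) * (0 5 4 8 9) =(11)(0 10 2)(1 6 9)(4 8) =[10, 6, 0, 3, 8, 5, 9, 7, 4, 1, 2, 11]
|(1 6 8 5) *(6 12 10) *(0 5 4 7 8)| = 6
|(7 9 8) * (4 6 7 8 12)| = 5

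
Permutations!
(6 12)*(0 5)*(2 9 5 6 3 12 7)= [6, 1, 9, 12, 4, 0, 7, 2, 8, 5, 10, 11, 3]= (0 6 7 2 9 5)(3 12)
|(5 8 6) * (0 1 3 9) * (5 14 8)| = 12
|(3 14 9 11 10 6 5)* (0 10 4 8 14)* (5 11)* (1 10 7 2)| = 13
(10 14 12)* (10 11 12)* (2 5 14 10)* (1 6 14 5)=(1 6 14 2)(11 12)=[0, 6, 1, 3, 4, 5, 14, 7, 8, 9, 10, 12, 11, 13, 2]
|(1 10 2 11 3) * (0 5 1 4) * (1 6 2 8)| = 21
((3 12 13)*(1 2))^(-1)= ((1 2)(3 12 13))^(-1)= (1 2)(3 13 12)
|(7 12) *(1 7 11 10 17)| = 6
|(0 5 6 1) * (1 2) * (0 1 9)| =5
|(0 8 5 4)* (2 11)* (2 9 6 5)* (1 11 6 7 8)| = |(0 1 11 9 7 8 2 6 5 4)| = 10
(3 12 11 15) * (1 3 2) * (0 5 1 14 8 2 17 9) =[5, 3, 14, 12, 4, 1, 6, 7, 2, 0, 10, 15, 11, 13, 8, 17, 16, 9] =(0 5 1 3 12 11 15 17 9)(2 14 8)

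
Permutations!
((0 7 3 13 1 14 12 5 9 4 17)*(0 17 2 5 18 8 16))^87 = ((0 7 3 13 1 14 12 18 8 16)(2 5 9 4))^87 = (0 18 1 7 8 14 3 16 12 13)(2 4 9 5)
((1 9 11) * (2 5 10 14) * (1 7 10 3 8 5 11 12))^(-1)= (1 12 9)(2 14 10 7 11)(3 5 8)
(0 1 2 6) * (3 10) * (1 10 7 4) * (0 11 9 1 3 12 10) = (1 2 6 11 9)(3 7 4)(10 12) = [0, 2, 6, 7, 3, 5, 11, 4, 8, 1, 12, 9, 10]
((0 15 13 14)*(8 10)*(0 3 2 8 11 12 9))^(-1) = (0 9 12 11 10 8 2 3 14 13 15)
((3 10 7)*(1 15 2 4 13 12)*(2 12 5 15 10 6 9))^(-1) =(1 12 15 5 13 4 2 9 6 3 7 10)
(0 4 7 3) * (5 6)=(0 4 7 3)(5 6)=[4, 1, 2, 0, 7, 6, 5, 3]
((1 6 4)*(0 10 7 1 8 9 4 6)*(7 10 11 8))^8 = ((0 11 8 9 4 7 1))^8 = (0 11 8 9 4 7 1)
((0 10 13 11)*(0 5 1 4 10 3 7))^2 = ((0 3 7)(1 4 10 13 11 5))^2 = (0 7 3)(1 10 11)(4 13 5)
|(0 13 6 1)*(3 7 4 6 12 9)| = 9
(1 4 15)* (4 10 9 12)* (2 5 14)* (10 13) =(1 13 10 9 12 4 15)(2 5 14) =[0, 13, 5, 3, 15, 14, 6, 7, 8, 12, 9, 11, 4, 10, 2, 1]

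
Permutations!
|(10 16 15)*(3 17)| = |(3 17)(10 16 15)| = 6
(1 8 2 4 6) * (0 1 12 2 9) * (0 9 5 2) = (0 1 8 5 2 4 6 12) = [1, 8, 4, 3, 6, 2, 12, 7, 5, 9, 10, 11, 0]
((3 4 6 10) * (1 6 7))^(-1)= (1 7 4 3 10 6)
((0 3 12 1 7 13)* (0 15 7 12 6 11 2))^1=((0 3 6 11 2)(1 12)(7 13 15))^1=(0 3 6 11 2)(1 12)(7 13 15)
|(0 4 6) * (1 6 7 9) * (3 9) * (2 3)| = 8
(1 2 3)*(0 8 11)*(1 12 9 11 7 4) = [8, 2, 3, 12, 1, 5, 6, 4, 7, 11, 10, 0, 9] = (0 8 7 4 1 2 3 12 9 11)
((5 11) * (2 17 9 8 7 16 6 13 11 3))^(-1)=((2 17 9 8 7 16 6 13 11 5 3))^(-1)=(2 3 5 11 13 6 16 7 8 9 17)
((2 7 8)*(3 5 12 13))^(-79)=(2 8 7)(3 5 12 13)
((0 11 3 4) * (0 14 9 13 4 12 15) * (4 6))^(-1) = ((0 11 3 12 15)(4 14 9 13 6))^(-1) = (0 15 12 3 11)(4 6 13 9 14)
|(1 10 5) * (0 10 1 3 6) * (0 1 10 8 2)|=15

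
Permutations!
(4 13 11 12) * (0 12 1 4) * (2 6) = (0 12)(1 4 13 11)(2 6) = [12, 4, 6, 3, 13, 5, 2, 7, 8, 9, 10, 1, 0, 11]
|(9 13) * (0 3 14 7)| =4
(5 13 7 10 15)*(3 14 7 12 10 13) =[0, 1, 2, 14, 4, 3, 6, 13, 8, 9, 15, 11, 10, 12, 7, 5] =(3 14 7 13 12 10 15 5)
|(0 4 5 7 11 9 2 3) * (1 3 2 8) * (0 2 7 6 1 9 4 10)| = |(0 10)(1 3 2 7 11 4 5 6)(8 9)| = 8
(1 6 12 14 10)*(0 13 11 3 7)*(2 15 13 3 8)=(0 3 7)(1 6 12 14 10)(2 15 13 11 8)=[3, 6, 15, 7, 4, 5, 12, 0, 2, 9, 1, 8, 14, 11, 10, 13]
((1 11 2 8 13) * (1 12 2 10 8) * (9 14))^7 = ((1 11 10 8 13 12 2)(9 14))^7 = (9 14)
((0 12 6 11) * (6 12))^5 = ((12)(0 6 11))^5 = (12)(0 11 6)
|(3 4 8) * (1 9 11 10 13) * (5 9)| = 6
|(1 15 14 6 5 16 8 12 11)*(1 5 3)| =5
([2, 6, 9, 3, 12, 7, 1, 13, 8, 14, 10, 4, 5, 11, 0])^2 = (0 9)(2 14)(4 5 13)(7 11 12)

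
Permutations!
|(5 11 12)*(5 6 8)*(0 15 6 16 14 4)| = 10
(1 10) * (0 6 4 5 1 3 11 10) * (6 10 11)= [10, 0, 2, 6, 5, 1, 4, 7, 8, 9, 3, 11]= (11)(0 10 3 6 4 5 1)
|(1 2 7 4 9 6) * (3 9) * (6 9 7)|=|(9)(1 2 6)(3 7 4)|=3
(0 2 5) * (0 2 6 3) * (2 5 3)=(0 6 2 3)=[6, 1, 3, 0, 4, 5, 2]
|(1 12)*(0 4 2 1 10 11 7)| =|(0 4 2 1 12 10 11 7)| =8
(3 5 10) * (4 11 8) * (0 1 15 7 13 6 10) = (0 1 15 7 13 6 10 3 5)(4 11 8) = [1, 15, 2, 5, 11, 0, 10, 13, 4, 9, 3, 8, 12, 6, 14, 7]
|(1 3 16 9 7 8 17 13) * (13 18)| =9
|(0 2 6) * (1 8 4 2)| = |(0 1 8 4 2 6)| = 6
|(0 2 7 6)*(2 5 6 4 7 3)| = |(0 5 6)(2 3)(4 7)| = 6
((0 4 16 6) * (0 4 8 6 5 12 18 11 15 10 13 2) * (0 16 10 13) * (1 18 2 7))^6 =(18)(0 8 6 4 10)(2 5)(12 16)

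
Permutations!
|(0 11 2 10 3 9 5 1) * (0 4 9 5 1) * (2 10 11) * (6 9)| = 12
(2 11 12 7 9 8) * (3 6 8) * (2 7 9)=[0, 1, 11, 6, 4, 5, 8, 2, 7, 3, 10, 12, 9]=(2 11 12 9 3 6 8 7)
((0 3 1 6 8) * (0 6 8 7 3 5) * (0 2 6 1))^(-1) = (0 3 7 6 2 5)(1 8) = ((0 5 2 6 7 3)(1 8))^(-1)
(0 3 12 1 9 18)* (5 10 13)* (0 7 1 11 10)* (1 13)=[3, 9, 2, 12, 4, 0, 6, 13, 8, 18, 1, 10, 11, 5, 14, 15, 16, 17, 7]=(0 3 12 11 10 1 9 18 7 13 5)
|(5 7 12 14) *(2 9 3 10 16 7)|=|(2 9 3 10 16 7 12 14 5)|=9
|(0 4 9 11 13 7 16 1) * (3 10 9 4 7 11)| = 12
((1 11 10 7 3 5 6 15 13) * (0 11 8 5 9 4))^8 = ((0 11 10 7 3 9 4)(1 8 5 6 15 13))^8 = (0 11 10 7 3 9 4)(1 5 15)(6 13 8)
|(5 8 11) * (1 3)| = 6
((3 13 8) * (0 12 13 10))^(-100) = (0 13 3)(8 10 12)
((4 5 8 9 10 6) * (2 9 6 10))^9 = ((10)(2 9)(4 5 8 6))^9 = (10)(2 9)(4 5 8 6)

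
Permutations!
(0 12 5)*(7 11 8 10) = (0 12 5)(7 11 8 10) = [12, 1, 2, 3, 4, 0, 6, 11, 10, 9, 7, 8, 5]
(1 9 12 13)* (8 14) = (1 9 12 13)(8 14) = [0, 9, 2, 3, 4, 5, 6, 7, 14, 12, 10, 11, 13, 1, 8]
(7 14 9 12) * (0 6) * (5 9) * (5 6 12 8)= (0 12 7 14 6)(5 9 8)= [12, 1, 2, 3, 4, 9, 0, 14, 5, 8, 10, 11, 7, 13, 6]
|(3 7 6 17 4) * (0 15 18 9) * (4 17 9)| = 8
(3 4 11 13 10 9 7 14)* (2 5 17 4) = [0, 1, 5, 2, 11, 17, 6, 14, 8, 7, 9, 13, 12, 10, 3, 15, 16, 4] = (2 5 17 4 11 13 10 9 7 14 3)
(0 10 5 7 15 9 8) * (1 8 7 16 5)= (0 10 1 8)(5 16)(7 15 9)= [10, 8, 2, 3, 4, 16, 6, 15, 0, 7, 1, 11, 12, 13, 14, 9, 5]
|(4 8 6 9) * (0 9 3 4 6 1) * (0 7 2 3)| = |(0 9 6)(1 7 2 3 4 8)| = 6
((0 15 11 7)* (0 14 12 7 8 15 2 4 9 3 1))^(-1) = (0 1 3 9 4 2)(7 12 14)(8 11 15)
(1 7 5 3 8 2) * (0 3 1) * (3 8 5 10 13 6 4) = (0 8 2)(1 7 10 13 6 4 3 5) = [8, 7, 0, 5, 3, 1, 4, 10, 2, 9, 13, 11, 12, 6]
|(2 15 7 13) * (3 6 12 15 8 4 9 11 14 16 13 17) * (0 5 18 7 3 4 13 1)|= 132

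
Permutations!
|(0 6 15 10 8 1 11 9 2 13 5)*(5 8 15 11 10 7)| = |(0 6 11 9 2 13 8 1 10 15 7 5)| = 12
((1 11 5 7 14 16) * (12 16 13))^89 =(1 11 5 7 14 13 12 16)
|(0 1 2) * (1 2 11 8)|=|(0 2)(1 11 8)|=6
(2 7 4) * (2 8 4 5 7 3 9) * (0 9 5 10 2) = (0 9)(2 3 5 7 10)(4 8) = [9, 1, 3, 5, 8, 7, 6, 10, 4, 0, 2]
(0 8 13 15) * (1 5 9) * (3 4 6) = (0 8 13 15)(1 5 9)(3 4 6) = [8, 5, 2, 4, 6, 9, 3, 7, 13, 1, 10, 11, 12, 15, 14, 0]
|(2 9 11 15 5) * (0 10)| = 10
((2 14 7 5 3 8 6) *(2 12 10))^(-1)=((2 14 7 5 3 8 6 12 10))^(-1)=(2 10 12 6 8 3 5 7 14)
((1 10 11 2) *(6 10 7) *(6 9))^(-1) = (1 2 11 10 6 9 7)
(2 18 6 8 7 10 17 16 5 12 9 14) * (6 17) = (2 18 17 16 5 12 9 14)(6 8 7 10) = [0, 1, 18, 3, 4, 12, 8, 10, 7, 14, 6, 11, 9, 13, 2, 15, 5, 16, 17]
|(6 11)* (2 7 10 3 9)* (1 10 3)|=4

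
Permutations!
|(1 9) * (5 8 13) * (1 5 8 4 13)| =|(1 9 5 4 13 8)| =6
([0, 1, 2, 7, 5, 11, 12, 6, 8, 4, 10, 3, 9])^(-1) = [0, 1, 2, 11, 9, 4, 7, 3, 8, 12, 10, 5, 6]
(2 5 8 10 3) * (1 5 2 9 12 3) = (1 5 8 10)(3 9 12) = [0, 5, 2, 9, 4, 8, 6, 7, 10, 12, 1, 11, 3]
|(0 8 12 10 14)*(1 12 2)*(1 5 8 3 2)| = 9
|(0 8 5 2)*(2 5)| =|(0 8 2)| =3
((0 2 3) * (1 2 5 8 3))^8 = ((0 5 8 3)(1 2))^8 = (8)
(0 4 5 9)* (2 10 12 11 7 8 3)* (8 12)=(0 4 5 9)(2 10 8 3)(7 12 11)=[4, 1, 10, 2, 5, 9, 6, 12, 3, 0, 8, 7, 11]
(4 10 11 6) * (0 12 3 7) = [12, 1, 2, 7, 10, 5, 4, 0, 8, 9, 11, 6, 3] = (0 12 3 7)(4 10 11 6)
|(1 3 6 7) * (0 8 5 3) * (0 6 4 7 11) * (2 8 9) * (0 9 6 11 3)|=11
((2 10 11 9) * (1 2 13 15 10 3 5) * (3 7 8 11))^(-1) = ((1 2 7 8 11 9 13 15 10 3 5))^(-1) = (1 5 3 10 15 13 9 11 8 7 2)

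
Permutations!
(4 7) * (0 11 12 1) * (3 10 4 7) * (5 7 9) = (0 11 12 1)(3 10 4)(5 7 9) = [11, 0, 2, 10, 3, 7, 6, 9, 8, 5, 4, 12, 1]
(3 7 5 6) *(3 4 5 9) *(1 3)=(1 3 7 9)(4 5 6)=[0, 3, 2, 7, 5, 6, 4, 9, 8, 1]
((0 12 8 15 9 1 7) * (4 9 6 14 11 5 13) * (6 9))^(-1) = (0 7 1 9 15 8 12)(4 13 5 11 14 6)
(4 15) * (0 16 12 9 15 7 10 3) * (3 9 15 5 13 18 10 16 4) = (0 4 7 16 12 15 3)(5 13 18 10 9) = [4, 1, 2, 0, 7, 13, 6, 16, 8, 5, 9, 11, 15, 18, 14, 3, 12, 17, 10]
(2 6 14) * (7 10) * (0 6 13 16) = [6, 1, 13, 3, 4, 5, 14, 10, 8, 9, 7, 11, 12, 16, 2, 15, 0] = (0 6 14 2 13 16)(7 10)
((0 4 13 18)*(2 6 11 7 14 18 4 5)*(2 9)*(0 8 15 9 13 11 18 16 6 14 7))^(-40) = (18)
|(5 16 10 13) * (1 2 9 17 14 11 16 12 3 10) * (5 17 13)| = 8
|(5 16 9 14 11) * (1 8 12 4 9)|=9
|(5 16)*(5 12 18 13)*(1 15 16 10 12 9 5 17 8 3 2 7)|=14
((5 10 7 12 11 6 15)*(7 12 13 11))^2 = (5 12 13 6)(7 11 15 10)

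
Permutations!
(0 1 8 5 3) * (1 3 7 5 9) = [3, 8, 2, 0, 4, 7, 6, 5, 9, 1] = (0 3)(1 8 9)(5 7)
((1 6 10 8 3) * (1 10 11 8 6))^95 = ((3 10 6 11 8))^95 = (11)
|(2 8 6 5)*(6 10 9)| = |(2 8 10 9 6 5)| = 6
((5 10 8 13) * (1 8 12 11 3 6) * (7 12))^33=((1 8 13 5 10 7 12 11 3 6))^33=(1 5 12 6 13 7 3 8 10 11)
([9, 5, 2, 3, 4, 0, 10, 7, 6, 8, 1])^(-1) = (0 5 1 10 6 8 9)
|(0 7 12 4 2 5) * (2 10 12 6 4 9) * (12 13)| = |(0 7 6 4 10 13 12 9 2 5)| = 10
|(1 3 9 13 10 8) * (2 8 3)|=12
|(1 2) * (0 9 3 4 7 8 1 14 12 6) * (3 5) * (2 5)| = 6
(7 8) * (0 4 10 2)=(0 4 10 2)(7 8)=[4, 1, 0, 3, 10, 5, 6, 8, 7, 9, 2]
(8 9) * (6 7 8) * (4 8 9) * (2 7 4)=(2 7 9 6 4 8)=[0, 1, 7, 3, 8, 5, 4, 9, 2, 6]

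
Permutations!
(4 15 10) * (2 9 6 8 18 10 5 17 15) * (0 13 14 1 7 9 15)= (0 13 14 1 7 9 6 8 18 10 4 2 15 5 17)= [13, 7, 15, 3, 2, 17, 8, 9, 18, 6, 4, 11, 12, 14, 1, 5, 16, 0, 10]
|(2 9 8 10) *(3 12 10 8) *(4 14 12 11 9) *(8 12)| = |(2 4 14 8 12 10)(3 11 9)| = 6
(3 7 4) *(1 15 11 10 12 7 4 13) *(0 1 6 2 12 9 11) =(0 1 15)(2 12 7 13 6)(3 4)(9 11 10) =[1, 15, 12, 4, 3, 5, 2, 13, 8, 11, 9, 10, 7, 6, 14, 0]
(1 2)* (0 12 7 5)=(0 12 7 5)(1 2)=[12, 2, 1, 3, 4, 0, 6, 5, 8, 9, 10, 11, 7]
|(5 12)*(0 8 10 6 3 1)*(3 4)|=|(0 8 10 6 4 3 1)(5 12)|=14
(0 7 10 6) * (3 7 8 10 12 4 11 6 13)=(0 8 10 13 3 7 12 4 11 6)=[8, 1, 2, 7, 11, 5, 0, 12, 10, 9, 13, 6, 4, 3]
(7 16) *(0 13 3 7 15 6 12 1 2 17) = (0 13 3 7 16 15 6 12 1 2 17) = [13, 2, 17, 7, 4, 5, 12, 16, 8, 9, 10, 11, 1, 3, 14, 6, 15, 0]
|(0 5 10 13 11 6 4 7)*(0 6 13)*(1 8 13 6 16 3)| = 9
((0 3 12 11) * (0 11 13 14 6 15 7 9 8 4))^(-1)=((0 3 12 13 14 6 15 7 9 8 4))^(-1)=(0 4 8 9 7 15 6 14 13 12 3)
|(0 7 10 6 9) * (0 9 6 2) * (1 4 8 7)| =7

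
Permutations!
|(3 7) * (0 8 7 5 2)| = |(0 8 7 3 5 2)| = 6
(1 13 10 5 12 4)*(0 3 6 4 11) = (0 3 6 4 1 13 10 5 12 11) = [3, 13, 2, 6, 1, 12, 4, 7, 8, 9, 5, 0, 11, 10]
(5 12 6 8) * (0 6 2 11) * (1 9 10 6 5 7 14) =[5, 9, 11, 3, 4, 12, 8, 14, 7, 10, 6, 0, 2, 13, 1] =(0 5 12 2 11)(1 9 10 6 8 7 14)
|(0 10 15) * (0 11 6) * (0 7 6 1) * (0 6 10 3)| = 6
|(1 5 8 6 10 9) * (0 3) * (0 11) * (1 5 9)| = |(0 3 11)(1 9 5 8 6 10)| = 6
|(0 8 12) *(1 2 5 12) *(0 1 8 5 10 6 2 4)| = 15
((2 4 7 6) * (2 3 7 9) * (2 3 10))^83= (2 10 6 7 3 9 4)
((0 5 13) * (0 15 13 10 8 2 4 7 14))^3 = ((0 5 10 8 2 4 7 14)(13 15))^3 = (0 8 7 5 2 14 10 4)(13 15)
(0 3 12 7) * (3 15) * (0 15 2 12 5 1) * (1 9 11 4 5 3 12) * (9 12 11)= (0 2 1)(4 5 12 7 15 11)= [2, 0, 1, 3, 5, 12, 6, 15, 8, 9, 10, 4, 7, 13, 14, 11]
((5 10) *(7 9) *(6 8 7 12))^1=((5 10)(6 8 7 9 12))^1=(5 10)(6 8 7 9 12)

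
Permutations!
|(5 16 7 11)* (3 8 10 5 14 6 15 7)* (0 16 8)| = 15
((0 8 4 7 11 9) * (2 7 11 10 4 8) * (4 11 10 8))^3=(0 8 11 2 4 9 7 10)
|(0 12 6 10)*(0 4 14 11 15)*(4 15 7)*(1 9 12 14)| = |(0 14 11 7 4 1 9 12 6 10 15)| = 11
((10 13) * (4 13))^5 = ((4 13 10))^5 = (4 10 13)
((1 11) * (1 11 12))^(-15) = ((1 12))^(-15) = (1 12)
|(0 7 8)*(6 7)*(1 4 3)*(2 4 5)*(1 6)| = 9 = |(0 1 5 2 4 3 6 7 8)|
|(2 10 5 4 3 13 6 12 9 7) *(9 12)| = |(2 10 5 4 3 13 6 9 7)| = 9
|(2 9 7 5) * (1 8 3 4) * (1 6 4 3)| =|(1 8)(2 9 7 5)(4 6)| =4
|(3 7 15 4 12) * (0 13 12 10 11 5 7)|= 12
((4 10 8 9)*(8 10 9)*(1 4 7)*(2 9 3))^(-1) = ((10)(1 4 3 2 9 7))^(-1) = (10)(1 7 9 2 3 4)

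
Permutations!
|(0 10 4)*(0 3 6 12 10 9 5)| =15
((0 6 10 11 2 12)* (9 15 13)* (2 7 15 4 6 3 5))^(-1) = ((0 3 5 2 12)(4 6 10 11 7 15 13 9))^(-1) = (0 12 2 5 3)(4 9 13 15 7 11 10 6)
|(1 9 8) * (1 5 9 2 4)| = |(1 2 4)(5 9 8)| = 3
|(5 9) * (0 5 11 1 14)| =|(0 5 9 11 1 14)| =6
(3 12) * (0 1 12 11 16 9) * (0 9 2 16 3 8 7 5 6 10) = (0 1 12 8 7 5 6 10)(2 16)(3 11) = [1, 12, 16, 11, 4, 6, 10, 5, 7, 9, 0, 3, 8, 13, 14, 15, 2]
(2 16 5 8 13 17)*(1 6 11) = (1 6 11)(2 16 5 8 13 17) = [0, 6, 16, 3, 4, 8, 11, 7, 13, 9, 10, 1, 12, 17, 14, 15, 5, 2]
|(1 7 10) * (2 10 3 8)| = 6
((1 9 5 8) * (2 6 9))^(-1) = ((1 2 6 9 5 8))^(-1) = (1 8 5 9 6 2)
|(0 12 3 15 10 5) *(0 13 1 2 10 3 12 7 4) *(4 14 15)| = |(0 7 14 15 3 4)(1 2 10 5 13)| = 30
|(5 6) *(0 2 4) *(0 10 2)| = |(2 4 10)(5 6)| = 6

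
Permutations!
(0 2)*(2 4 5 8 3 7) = (0 4 5 8 3 7 2) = [4, 1, 0, 7, 5, 8, 6, 2, 3]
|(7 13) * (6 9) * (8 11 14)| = |(6 9)(7 13)(8 11 14)| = 6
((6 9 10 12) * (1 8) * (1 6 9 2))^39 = (12)(1 2 6 8) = ((1 8 6 2)(9 10 12))^39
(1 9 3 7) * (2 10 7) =(1 9 3 2 10 7) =[0, 9, 10, 2, 4, 5, 6, 1, 8, 3, 7]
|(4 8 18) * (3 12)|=|(3 12)(4 8 18)|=6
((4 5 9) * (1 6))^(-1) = ((1 6)(4 5 9))^(-1) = (1 6)(4 9 5)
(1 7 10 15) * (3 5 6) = (1 7 10 15)(3 5 6) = [0, 7, 2, 5, 4, 6, 3, 10, 8, 9, 15, 11, 12, 13, 14, 1]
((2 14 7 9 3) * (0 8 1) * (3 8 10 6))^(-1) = (0 1 8 9 7 14 2 3 6 10)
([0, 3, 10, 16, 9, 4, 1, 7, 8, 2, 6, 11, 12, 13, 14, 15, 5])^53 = [0, 6, 9, 1, 5, 16, 10, 7, 8, 4, 2, 11, 12, 13, 14, 15, 3]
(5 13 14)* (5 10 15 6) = [0, 1, 2, 3, 4, 13, 5, 7, 8, 9, 15, 11, 12, 14, 10, 6] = (5 13 14 10 15 6)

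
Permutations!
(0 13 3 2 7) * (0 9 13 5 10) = [5, 1, 7, 2, 4, 10, 6, 9, 8, 13, 0, 11, 12, 3] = (0 5 10)(2 7 9 13 3)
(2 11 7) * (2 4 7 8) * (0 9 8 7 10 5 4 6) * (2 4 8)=(0 9 2 11 7 6)(4 10 5 8)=[9, 1, 11, 3, 10, 8, 0, 6, 4, 2, 5, 7]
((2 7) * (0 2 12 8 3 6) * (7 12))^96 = ((0 2 12 8 3 6))^96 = (12)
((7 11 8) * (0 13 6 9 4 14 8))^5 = (0 14 13 8 6 7 9 11 4)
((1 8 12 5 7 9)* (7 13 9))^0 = ((1 8 12 5 13 9))^0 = (13)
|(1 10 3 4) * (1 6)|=5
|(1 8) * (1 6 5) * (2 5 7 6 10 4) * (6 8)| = 8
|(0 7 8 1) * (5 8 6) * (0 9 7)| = 6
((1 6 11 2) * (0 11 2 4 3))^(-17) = (0 3 4 11)(1 6 2)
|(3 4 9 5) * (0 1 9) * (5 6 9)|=|(0 1 5 3 4)(6 9)|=10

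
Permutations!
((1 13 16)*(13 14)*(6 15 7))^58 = ((1 14 13 16)(6 15 7))^58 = (1 13)(6 15 7)(14 16)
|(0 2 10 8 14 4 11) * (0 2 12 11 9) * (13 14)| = |(0 12 11 2 10 8 13 14 4 9)| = 10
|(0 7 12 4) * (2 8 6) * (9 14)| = 12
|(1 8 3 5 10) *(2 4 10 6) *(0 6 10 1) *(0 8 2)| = |(0 6)(1 2 4)(3 5 10 8)| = 12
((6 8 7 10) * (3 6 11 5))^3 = (3 7 5 8 11 6 10)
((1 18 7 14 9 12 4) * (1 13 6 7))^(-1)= ((1 18)(4 13 6 7 14 9 12))^(-1)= (1 18)(4 12 9 14 7 6 13)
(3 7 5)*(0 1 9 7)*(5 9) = (0 1 5 3)(7 9) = [1, 5, 2, 0, 4, 3, 6, 9, 8, 7]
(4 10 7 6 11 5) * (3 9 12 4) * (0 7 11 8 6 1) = [7, 0, 2, 9, 10, 3, 8, 1, 6, 12, 11, 5, 4] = (0 7 1)(3 9 12 4 10 11 5)(6 8)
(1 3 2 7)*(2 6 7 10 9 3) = (1 2 10 9 3 6 7) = [0, 2, 10, 6, 4, 5, 7, 1, 8, 3, 9]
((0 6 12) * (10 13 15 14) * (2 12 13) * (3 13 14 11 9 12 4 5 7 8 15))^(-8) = (0 4 11 14 7 12 2 15 6 5 9 10 8)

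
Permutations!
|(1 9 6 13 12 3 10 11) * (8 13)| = 9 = |(1 9 6 8 13 12 3 10 11)|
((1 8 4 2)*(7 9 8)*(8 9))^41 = (9)(1 7 8 4 2)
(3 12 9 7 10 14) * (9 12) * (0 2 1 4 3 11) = (0 2 1 4 3 9 7 10 14 11) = [2, 4, 1, 9, 3, 5, 6, 10, 8, 7, 14, 0, 12, 13, 11]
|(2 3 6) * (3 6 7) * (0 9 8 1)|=4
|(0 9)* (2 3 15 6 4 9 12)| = |(0 12 2 3 15 6 4 9)| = 8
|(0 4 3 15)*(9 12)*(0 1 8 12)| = |(0 4 3 15 1 8 12 9)| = 8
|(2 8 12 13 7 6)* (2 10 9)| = 8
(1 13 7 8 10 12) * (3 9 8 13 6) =(1 6 3 9 8 10 12)(7 13) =[0, 6, 2, 9, 4, 5, 3, 13, 10, 8, 12, 11, 1, 7]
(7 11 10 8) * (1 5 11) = (1 5 11 10 8 7) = [0, 5, 2, 3, 4, 11, 6, 1, 7, 9, 8, 10]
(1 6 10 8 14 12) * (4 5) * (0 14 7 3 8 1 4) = [14, 6, 2, 8, 5, 0, 10, 3, 7, 9, 1, 11, 4, 13, 12] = (0 14 12 4 5)(1 6 10)(3 8 7)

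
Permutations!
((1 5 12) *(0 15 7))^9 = ((0 15 7)(1 5 12))^9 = (15)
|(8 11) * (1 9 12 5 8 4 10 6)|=|(1 9 12 5 8 11 4 10 6)|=9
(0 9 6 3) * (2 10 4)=(0 9 6 3)(2 10 4)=[9, 1, 10, 0, 2, 5, 3, 7, 8, 6, 4]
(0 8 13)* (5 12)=(0 8 13)(5 12)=[8, 1, 2, 3, 4, 12, 6, 7, 13, 9, 10, 11, 5, 0]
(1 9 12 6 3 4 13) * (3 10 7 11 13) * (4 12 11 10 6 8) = (1 9 11 13)(3 12 8 4)(7 10) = [0, 9, 2, 12, 3, 5, 6, 10, 4, 11, 7, 13, 8, 1]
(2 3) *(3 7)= (2 7 3)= [0, 1, 7, 2, 4, 5, 6, 3]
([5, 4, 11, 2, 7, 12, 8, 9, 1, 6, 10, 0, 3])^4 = [2, 6, 12, 5, 8, 11, 7, 1, 9, 4, 10, 3, 0]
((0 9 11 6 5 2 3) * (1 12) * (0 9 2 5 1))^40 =((0 2 3 9 11 6 1 12))^40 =(12)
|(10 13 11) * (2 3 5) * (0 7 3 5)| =6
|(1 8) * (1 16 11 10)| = 5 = |(1 8 16 11 10)|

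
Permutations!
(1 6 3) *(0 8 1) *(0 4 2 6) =[8, 0, 6, 4, 2, 5, 3, 7, 1] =(0 8 1)(2 6 3 4)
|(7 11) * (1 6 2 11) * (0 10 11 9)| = 8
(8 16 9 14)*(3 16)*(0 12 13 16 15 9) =(0 12 13 16)(3 15 9 14 8) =[12, 1, 2, 15, 4, 5, 6, 7, 3, 14, 10, 11, 13, 16, 8, 9, 0]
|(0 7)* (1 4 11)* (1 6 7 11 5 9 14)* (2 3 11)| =30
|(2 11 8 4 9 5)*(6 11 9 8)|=|(2 9 5)(4 8)(6 11)|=6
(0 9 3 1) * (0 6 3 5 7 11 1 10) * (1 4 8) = (0 9 5 7 11 4 8 1 6 3 10) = [9, 6, 2, 10, 8, 7, 3, 11, 1, 5, 0, 4]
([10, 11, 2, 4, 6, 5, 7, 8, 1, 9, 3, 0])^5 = [7, 4, 2, 1, 11, 5, 0, 10, 3, 9, 8, 6]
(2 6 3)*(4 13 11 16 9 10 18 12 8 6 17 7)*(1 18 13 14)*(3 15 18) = (1 3 2 17 7 4 14)(6 15 18 12 8)(9 10 13 11 16) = [0, 3, 17, 2, 14, 5, 15, 4, 6, 10, 13, 16, 8, 11, 1, 18, 9, 7, 12]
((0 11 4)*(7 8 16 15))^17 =((0 11 4)(7 8 16 15))^17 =(0 4 11)(7 8 16 15)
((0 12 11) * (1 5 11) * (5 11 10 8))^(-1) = ((0 12 1 11)(5 10 8))^(-1) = (0 11 1 12)(5 8 10)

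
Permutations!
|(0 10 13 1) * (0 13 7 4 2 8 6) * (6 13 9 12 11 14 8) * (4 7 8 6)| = |(0 10 8 13 1 9 12 11 14 6)(2 4)| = 10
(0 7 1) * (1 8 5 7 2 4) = [2, 0, 4, 3, 1, 7, 6, 8, 5] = (0 2 4 1)(5 7 8)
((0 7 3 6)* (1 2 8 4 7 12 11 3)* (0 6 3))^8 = ((0 12 11)(1 2 8 4 7))^8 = (0 11 12)(1 4 2 7 8)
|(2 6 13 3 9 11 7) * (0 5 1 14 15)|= 35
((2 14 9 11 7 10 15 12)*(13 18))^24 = ((2 14 9 11 7 10 15 12)(13 18))^24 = (18)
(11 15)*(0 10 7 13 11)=(0 10 7 13 11 15)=[10, 1, 2, 3, 4, 5, 6, 13, 8, 9, 7, 15, 12, 11, 14, 0]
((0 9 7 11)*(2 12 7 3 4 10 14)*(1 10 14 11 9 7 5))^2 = (0 9 4 2 5 10)(1 11 7 3 14 12)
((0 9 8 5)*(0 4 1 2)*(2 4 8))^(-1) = (0 2 9)(1 4)(5 8)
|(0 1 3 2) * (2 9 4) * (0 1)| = |(1 3 9 4 2)| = 5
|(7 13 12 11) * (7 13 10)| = 6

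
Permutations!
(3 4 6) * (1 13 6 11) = (1 13 6 3 4 11) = [0, 13, 2, 4, 11, 5, 3, 7, 8, 9, 10, 1, 12, 6]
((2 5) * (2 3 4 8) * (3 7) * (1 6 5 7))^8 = (1 5 6)(2 4 7 8 3)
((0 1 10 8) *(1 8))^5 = ((0 8)(1 10))^5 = (0 8)(1 10)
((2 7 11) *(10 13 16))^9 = (16)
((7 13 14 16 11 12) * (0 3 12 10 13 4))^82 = ((0 3 12 7 4)(10 13 14 16 11))^82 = (0 12 4 3 7)(10 14 11 13 16)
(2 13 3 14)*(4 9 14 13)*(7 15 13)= (2 4 9 14)(3 7 15 13)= [0, 1, 4, 7, 9, 5, 6, 15, 8, 14, 10, 11, 12, 3, 2, 13]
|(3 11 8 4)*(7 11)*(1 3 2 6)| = 8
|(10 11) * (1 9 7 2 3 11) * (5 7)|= |(1 9 5 7 2 3 11 10)|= 8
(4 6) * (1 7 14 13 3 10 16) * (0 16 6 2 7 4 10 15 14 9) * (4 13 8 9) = (0 16 1 13 3 15 14 8 9)(2 7 4)(6 10) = [16, 13, 7, 15, 2, 5, 10, 4, 9, 0, 6, 11, 12, 3, 8, 14, 1]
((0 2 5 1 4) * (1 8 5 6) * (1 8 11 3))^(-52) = (0 6 5 3 4 2 8 11 1)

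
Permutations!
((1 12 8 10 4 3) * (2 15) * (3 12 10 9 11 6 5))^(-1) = (1 3 5 6 11 9 8 12 4 10)(2 15)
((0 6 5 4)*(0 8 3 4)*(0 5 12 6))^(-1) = ((3 4 8)(6 12))^(-1) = (3 8 4)(6 12)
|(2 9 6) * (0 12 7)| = 3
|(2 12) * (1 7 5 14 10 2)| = 7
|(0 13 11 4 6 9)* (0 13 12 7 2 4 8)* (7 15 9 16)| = 35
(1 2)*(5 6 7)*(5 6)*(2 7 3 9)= (1 7 6 3 9 2)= [0, 7, 1, 9, 4, 5, 3, 6, 8, 2]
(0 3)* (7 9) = (0 3)(7 9) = [3, 1, 2, 0, 4, 5, 6, 9, 8, 7]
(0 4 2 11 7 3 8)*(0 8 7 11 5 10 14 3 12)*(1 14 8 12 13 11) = [4, 14, 5, 7, 2, 10, 6, 13, 12, 9, 8, 1, 0, 11, 3] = (0 4 2 5 10 8 12)(1 14 3 7 13 11)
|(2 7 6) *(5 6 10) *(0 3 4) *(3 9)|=20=|(0 9 3 4)(2 7 10 5 6)|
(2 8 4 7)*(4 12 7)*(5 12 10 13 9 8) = (2 5 12 7)(8 10 13 9) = [0, 1, 5, 3, 4, 12, 6, 2, 10, 8, 13, 11, 7, 9]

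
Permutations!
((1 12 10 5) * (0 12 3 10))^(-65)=(0 12)(1 5 10 3)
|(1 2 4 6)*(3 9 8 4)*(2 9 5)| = 15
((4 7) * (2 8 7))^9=((2 8 7 4))^9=(2 8 7 4)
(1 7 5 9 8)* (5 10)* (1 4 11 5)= (1 7 10)(4 11 5 9 8)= [0, 7, 2, 3, 11, 9, 6, 10, 4, 8, 1, 5]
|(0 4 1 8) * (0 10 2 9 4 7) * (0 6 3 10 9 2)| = 20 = |(0 7 6 3 10)(1 8 9 4)|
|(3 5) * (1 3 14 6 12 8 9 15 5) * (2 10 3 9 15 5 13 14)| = 6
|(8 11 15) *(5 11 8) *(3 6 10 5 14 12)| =8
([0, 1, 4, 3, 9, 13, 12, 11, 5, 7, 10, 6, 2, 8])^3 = (13)(2 7 12 9 6 4 11)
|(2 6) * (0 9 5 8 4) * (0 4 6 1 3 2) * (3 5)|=|(0 9 3 2 1 5 8 6)|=8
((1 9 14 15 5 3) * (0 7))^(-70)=((0 7)(1 9 14 15 5 3))^(-70)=(1 14 5)(3 9 15)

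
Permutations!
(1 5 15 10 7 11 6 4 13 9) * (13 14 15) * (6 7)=(1 5 13 9)(4 14 15 10 6)(7 11)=[0, 5, 2, 3, 14, 13, 4, 11, 8, 1, 6, 7, 12, 9, 15, 10]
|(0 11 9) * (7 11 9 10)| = 6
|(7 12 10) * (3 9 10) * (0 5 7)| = 7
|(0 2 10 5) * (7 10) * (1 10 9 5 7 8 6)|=9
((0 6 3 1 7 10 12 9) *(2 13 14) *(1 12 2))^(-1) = (0 9 12 3 6)(1 14 13 2 10 7)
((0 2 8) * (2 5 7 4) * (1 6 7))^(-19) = (0 4 1 8 7 5 2 6)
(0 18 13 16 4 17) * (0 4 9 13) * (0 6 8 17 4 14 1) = (0 18 6 8 17 14 1)(9 13 16) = [18, 0, 2, 3, 4, 5, 8, 7, 17, 13, 10, 11, 12, 16, 1, 15, 9, 14, 6]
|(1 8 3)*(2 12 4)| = 3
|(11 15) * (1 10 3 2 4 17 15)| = |(1 10 3 2 4 17 15 11)| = 8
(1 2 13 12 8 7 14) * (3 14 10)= (1 2 13 12 8 7 10 3 14)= [0, 2, 13, 14, 4, 5, 6, 10, 7, 9, 3, 11, 8, 12, 1]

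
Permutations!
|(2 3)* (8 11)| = 2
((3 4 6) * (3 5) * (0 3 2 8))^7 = ((0 3 4 6 5 2 8))^7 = (8)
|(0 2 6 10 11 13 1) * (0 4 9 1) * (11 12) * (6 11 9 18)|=|(0 2 11 13)(1 4 18 6 10 12 9)|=28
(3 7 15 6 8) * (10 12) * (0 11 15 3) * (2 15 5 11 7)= (0 7 3 2 15 6 8)(5 11)(10 12)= [7, 1, 15, 2, 4, 11, 8, 3, 0, 9, 12, 5, 10, 13, 14, 6]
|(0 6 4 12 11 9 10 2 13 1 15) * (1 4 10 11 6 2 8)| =10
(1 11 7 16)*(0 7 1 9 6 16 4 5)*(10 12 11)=[7, 10, 2, 3, 5, 0, 16, 4, 8, 6, 12, 1, 11, 13, 14, 15, 9]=(0 7 4 5)(1 10 12 11)(6 16 9)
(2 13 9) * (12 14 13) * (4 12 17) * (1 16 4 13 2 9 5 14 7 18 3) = (1 16 4 12 7 18 3)(2 17 13 5 14) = [0, 16, 17, 1, 12, 14, 6, 18, 8, 9, 10, 11, 7, 5, 2, 15, 4, 13, 3]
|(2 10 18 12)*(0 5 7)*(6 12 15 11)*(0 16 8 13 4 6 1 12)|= |(0 5 7 16 8 13 4 6)(1 12 2 10 18 15 11)|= 56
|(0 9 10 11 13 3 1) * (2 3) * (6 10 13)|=6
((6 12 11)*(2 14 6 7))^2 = ((2 14 6 12 11 7))^2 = (2 6 11)(7 14 12)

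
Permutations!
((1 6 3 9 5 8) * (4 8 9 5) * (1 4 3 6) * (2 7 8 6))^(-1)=(2 6 4 8 7)(3 9 5)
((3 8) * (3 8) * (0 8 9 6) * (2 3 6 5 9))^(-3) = (0 2 6 8 3)(5 9)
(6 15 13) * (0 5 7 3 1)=(0 5 7 3 1)(6 15 13)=[5, 0, 2, 1, 4, 7, 15, 3, 8, 9, 10, 11, 12, 6, 14, 13]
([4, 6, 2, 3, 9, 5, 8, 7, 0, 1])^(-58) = (0 9 6)(1 8 4)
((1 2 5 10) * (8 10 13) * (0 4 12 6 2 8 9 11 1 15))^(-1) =(0 15 10 8 1 11 9 13 5 2 6 12 4)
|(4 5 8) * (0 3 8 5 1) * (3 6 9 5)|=8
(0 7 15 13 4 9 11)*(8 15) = (0 7 8 15 13 4 9 11) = [7, 1, 2, 3, 9, 5, 6, 8, 15, 11, 10, 0, 12, 4, 14, 13]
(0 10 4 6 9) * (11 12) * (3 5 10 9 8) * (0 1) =(0 9 1)(3 5 10 4 6 8)(11 12) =[9, 0, 2, 5, 6, 10, 8, 7, 3, 1, 4, 12, 11]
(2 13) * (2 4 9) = [0, 1, 13, 3, 9, 5, 6, 7, 8, 2, 10, 11, 12, 4] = (2 13 4 9)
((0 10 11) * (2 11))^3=((0 10 2 11))^3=(0 11 2 10)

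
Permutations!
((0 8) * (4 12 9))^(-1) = (0 8)(4 9 12)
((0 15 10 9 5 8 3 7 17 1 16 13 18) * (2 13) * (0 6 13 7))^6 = ((0 15 10 9 5 8 3)(1 16 2 7 17)(6 13 18))^6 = (18)(0 3 8 5 9 10 15)(1 16 2 7 17)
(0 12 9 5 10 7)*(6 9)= (0 12 6 9 5 10 7)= [12, 1, 2, 3, 4, 10, 9, 0, 8, 5, 7, 11, 6]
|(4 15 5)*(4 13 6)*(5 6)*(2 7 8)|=|(2 7 8)(4 15 6)(5 13)|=6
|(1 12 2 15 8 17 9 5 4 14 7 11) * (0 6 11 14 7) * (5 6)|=|(0 5 4 7 14)(1 12 2 15 8 17 9 6 11)|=45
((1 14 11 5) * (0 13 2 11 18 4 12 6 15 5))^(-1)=(0 11 2 13)(1 5 15 6 12 4 18 14)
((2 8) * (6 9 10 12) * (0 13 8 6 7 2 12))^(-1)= (0 10 9 6 2 7 12 8 13)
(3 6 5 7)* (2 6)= (2 6 5 7 3)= [0, 1, 6, 2, 4, 7, 5, 3]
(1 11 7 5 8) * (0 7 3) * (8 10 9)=(0 7 5 10 9 8 1 11 3)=[7, 11, 2, 0, 4, 10, 6, 5, 1, 8, 9, 3]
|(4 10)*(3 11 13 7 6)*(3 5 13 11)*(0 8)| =|(0 8)(4 10)(5 13 7 6)| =4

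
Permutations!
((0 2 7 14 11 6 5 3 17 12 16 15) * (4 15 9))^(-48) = (0 17 7 16 11 4 5)(2 12 14 9 6 15 3)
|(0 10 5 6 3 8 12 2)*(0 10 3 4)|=9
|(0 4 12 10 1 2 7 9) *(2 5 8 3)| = 11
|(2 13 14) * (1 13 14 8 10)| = |(1 13 8 10)(2 14)| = 4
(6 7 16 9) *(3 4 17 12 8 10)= (3 4 17 12 8 10)(6 7 16 9)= [0, 1, 2, 4, 17, 5, 7, 16, 10, 6, 3, 11, 8, 13, 14, 15, 9, 12]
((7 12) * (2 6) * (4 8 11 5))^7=(2 6)(4 5 11 8)(7 12)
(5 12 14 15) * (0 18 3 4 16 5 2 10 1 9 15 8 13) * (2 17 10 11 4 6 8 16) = [18, 9, 11, 6, 2, 12, 8, 7, 13, 15, 1, 4, 14, 0, 16, 17, 5, 10, 3] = (0 18 3 6 8 13)(1 9 15 17 10)(2 11 4)(5 12 14 16)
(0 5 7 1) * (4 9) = [5, 0, 2, 3, 9, 7, 6, 1, 8, 4] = (0 5 7 1)(4 9)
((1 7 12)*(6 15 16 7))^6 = ((1 6 15 16 7 12))^6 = (16)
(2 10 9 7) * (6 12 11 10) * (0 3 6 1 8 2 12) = (0 3 6)(1 8 2)(7 12 11 10 9) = [3, 8, 1, 6, 4, 5, 0, 12, 2, 7, 9, 10, 11]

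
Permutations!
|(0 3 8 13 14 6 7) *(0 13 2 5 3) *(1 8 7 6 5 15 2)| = 10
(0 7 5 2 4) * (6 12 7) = (0 6 12 7 5 2 4) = [6, 1, 4, 3, 0, 2, 12, 5, 8, 9, 10, 11, 7]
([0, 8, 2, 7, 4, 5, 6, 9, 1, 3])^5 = (1 8)(3 9 7)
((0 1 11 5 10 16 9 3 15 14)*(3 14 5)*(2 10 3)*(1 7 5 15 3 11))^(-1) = (0 14 9 16 10 2 11 5 7) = ((0 7 5 11 2 10 16 9 14))^(-1)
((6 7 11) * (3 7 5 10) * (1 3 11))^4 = ((1 3 7)(5 10 11 6))^4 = (11)(1 3 7)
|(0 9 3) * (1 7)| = |(0 9 3)(1 7)| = 6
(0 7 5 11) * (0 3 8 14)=(0 7 5 11 3 8 14)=[7, 1, 2, 8, 4, 11, 6, 5, 14, 9, 10, 3, 12, 13, 0]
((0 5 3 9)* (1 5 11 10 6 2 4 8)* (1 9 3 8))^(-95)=((0 11 10 6 2 4 1 5 8 9))^(-95)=(0 4)(1 11)(2 9)(5 10)(6 8)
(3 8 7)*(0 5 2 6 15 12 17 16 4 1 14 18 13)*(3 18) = (0 5 2 6 15 12 17 16 4 1 14 3 8 7 18 13) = [5, 14, 6, 8, 1, 2, 15, 18, 7, 9, 10, 11, 17, 0, 3, 12, 4, 16, 13]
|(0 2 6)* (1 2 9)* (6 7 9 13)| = 12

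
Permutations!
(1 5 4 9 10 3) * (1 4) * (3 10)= (10)(1 5)(3 4 9)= [0, 5, 2, 4, 9, 1, 6, 7, 8, 3, 10]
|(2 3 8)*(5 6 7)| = 3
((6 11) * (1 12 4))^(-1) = ((1 12 4)(6 11))^(-1) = (1 4 12)(6 11)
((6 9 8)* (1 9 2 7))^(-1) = (1 7 2 6 8 9)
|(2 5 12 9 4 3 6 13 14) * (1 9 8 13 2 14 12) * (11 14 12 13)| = |(1 9 4 3 6 2 5)(8 11 14 12)| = 28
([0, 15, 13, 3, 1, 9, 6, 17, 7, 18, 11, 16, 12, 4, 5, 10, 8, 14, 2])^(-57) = (1 11 7 5 2)(4 10 8 14 18)(9 13 15 16 17)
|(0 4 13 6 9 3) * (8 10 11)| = 6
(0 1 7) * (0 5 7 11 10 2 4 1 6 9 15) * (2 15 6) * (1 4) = (0 2 1 11 10 15)(5 7)(6 9) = [2, 11, 1, 3, 4, 7, 9, 5, 8, 6, 15, 10, 12, 13, 14, 0]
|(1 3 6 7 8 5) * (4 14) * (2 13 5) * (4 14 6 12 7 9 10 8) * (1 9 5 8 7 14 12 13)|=30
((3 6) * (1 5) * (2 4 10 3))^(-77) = (1 5)(2 3 4 6 10)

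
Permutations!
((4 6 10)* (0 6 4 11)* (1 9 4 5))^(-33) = (0 11 10 6)(1 5 4 9)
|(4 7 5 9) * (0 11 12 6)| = 4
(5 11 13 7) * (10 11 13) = (5 13 7)(10 11) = [0, 1, 2, 3, 4, 13, 6, 5, 8, 9, 11, 10, 12, 7]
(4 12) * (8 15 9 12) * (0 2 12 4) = (0 2 12)(4 8 15 9) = [2, 1, 12, 3, 8, 5, 6, 7, 15, 4, 10, 11, 0, 13, 14, 9]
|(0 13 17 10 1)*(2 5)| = 10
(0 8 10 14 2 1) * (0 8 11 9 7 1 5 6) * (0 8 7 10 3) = [11, 7, 5, 0, 4, 6, 8, 1, 3, 10, 14, 9, 12, 13, 2] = (0 11 9 10 14 2 5 6 8 3)(1 7)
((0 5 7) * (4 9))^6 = (9)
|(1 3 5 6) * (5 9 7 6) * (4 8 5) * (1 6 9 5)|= |(1 3 5 4 8)(7 9)|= 10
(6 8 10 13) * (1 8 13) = [0, 8, 2, 3, 4, 5, 13, 7, 10, 9, 1, 11, 12, 6] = (1 8 10)(6 13)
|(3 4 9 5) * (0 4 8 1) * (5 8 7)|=|(0 4 9 8 1)(3 7 5)|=15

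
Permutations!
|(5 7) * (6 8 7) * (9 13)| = 4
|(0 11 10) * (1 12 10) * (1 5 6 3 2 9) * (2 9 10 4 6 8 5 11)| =6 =|(0 2 10)(1 12 4 6 3 9)(5 8)|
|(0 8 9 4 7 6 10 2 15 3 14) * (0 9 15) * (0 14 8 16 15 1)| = |(0 16 15 3 8 1)(2 14 9 4 7 6 10)| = 42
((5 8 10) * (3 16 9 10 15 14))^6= (3 15 5 9)(8 10 16 14)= ((3 16 9 10 5 8 15 14))^6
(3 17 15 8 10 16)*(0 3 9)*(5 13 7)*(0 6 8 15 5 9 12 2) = (0 3 17 5 13 7 9 6 8 10 16 12 2) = [3, 1, 0, 17, 4, 13, 8, 9, 10, 6, 16, 11, 2, 7, 14, 15, 12, 5]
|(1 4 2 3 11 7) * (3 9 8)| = |(1 4 2 9 8 3 11 7)| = 8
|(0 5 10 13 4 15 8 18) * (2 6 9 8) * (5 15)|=|(0 15 2 6 9 8 18)(4 5 10 13)|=28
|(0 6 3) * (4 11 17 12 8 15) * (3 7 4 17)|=12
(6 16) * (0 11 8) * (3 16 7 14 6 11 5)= (0 5 3 16 11 8)(6 7 14)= [5, 1, 2, 16, 4, 3, 7, 14, 0, 9, 10, 8, 12, 13, 6, 15, 11]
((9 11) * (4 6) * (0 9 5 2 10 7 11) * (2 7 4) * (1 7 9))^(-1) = ((0 1 7 11 5 9)(2 10 4 6))^(-1) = (0 9 5 11 7 1)(2 6 4 10)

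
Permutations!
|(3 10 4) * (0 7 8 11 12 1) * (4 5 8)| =10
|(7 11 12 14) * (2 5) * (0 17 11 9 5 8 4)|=11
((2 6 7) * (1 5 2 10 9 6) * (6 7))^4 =(1 5 2)(7 10 9)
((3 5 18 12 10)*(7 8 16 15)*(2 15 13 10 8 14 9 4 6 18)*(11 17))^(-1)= (2 5 3 10 13 16 8 12 18 6 4 9 14 7 15)(11 17)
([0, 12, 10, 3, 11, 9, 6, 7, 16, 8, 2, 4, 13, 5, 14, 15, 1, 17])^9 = (17)(1 13 9 16 12 5 8)(2 10)(4 11)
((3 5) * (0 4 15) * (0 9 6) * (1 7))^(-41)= (0 6 9 15 4)(1 7)(3 5)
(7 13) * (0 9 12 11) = (0 9 12 11)(7 13) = [9, 1, 2, 3, 4, 5, 6, 13, 8, 12, 10, 0, 11, 7]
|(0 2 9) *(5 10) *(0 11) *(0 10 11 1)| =12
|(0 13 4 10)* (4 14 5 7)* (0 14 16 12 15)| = |(0 13 16 12 15)(4 10 14 5 7)| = 5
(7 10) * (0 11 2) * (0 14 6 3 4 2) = (0 11)(2 14 6 3 4)(7 10) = [11, 1, 14, 4, 2, 5, 3, 10, 8, 9, 7, 0, 12, 13, 6]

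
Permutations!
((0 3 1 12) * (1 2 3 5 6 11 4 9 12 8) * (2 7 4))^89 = (0 12 9 4 7 3 2 11 6 5)(1 8)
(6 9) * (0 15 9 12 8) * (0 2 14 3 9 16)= (0 15 16)(2 14 3 9 6 12 8)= [15, 1, 14, 9, 4, 5, 12, 7, 2, 6, 10, 11, 8, 13, 3, 16, 0]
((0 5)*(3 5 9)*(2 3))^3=(0 3 9 5 2)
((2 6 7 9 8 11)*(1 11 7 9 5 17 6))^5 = ((1 11 2)(5 17 6 9 8 7))^5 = (1 2 11)(5 7 8 9 6 17)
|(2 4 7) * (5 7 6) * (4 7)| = |(2 7)(4 6 5)| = 6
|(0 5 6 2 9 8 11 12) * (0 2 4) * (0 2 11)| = 14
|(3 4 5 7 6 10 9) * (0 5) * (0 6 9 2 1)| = 10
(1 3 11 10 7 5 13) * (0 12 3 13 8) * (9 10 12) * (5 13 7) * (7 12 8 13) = (0 9 10 5 13 1 12 3 11 8) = [9, 12, 2, 11, 4, 13, 6, 7, 0, 10, 5, 8, 3, 1]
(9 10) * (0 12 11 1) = (0 12 11 1)(9 10) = [12, 0, 2, 3, 4, 5, 6, 7, 8, 10, 9, 1, 11]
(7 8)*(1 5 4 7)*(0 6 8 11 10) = (0 6 8 1 5 4 7 11 10) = [6, 5, 2, 3, 7, 4, 8, 11, 1, 9, 0, 10]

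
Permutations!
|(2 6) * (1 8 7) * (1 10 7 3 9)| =|(1 8 3 9)(2 6)(7 10)| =4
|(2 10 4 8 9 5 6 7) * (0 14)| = |(0 14)(2 10 4 8 9 5 6 7)| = 8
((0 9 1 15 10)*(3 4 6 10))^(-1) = (0 10 6 4 3 15 1 9) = ((0 9 1 15 3 4 6 10))^(-1)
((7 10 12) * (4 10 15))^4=(4 15 7 12 10)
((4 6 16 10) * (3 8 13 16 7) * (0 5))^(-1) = (0 5)(3 7 6 4 10 16 13 8)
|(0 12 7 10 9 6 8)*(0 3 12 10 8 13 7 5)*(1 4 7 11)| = 13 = |(0 10 9 6 13 11 1 4 7 8 3 12 5)|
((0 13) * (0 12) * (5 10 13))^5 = ((0 5 10 13 12))^5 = (13)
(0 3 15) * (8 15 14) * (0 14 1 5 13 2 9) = (0 3 1 5 13 2 9)(8 15 14) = [3, 5, 9, 1, 4, 13, 6, 7, 15, 0, 10, 11, 12, 2, 8, 14]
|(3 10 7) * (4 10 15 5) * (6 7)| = 7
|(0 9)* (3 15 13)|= 6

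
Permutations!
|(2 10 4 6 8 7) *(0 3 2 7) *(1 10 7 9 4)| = |(0 3 2 7 9 4 6 8)(1 10)| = 8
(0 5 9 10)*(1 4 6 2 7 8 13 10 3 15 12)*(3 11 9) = (0 5 3 15 12 1 4 6 2 7 8 13 10)(9 11) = [5, 4, 7, 15, 6, 3, 2, 8, 13, 11, 0, 9, 1, 10, 14, 12]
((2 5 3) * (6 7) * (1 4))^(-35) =((1 4)(2 5 3)(6 7))^(-35) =(1 4)(2 5 3)(6 7)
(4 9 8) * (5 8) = (4 9 5 8) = [0, 1, 2, 3, 9, 8, 6, 7, 4, 5]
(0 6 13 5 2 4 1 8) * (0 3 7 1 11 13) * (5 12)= [6, 8, 4, 7, 11, 2, 0, 1, 3, 9, 10, 13, 5, 12]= (0 6)(1 8 3 7)(2 4 11 13 12 5)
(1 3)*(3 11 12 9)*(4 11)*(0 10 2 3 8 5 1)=(0 10 2 3)(1 4 11 12 9 8 5)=[10, 4, 3, 0, 11, 1, 6, 7, 5, 8, 2, 12, 9]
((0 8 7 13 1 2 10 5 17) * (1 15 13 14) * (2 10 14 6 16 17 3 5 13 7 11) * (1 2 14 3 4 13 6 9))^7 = ((0 8 11 14 2 3 5 4 13 15 7 9 1 10 6 16 17))^7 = (0 4 6 2 9 8 13 16 3 1 11 15 17 5 10 14 7)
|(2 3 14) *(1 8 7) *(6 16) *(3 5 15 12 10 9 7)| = 22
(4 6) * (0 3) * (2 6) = [3, 1, 6, 0, 2, 5, 4] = (0 3)(2 6 4)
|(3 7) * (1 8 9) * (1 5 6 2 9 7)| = |(1 8 7 3)(2 9 5 6)| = 4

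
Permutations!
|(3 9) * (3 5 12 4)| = 5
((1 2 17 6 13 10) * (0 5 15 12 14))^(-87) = ((0 5 15 12 14)(1 2 17 6 13 10))^(-87) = (0 12 5 14 15)(1 6)(2 13)(10 17)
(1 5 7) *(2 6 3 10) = (1 5 7)(2 6 3 10) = [0, 5, 6, 10, 4, 7, 3, 1, 8, 9, 2]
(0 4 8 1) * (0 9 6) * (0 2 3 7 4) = (1 9 6 2 3 7 4 8) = [0, 9, 3, 7, 8, 5, 2, 4, 1, 6]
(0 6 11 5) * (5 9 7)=[6, 1, 2, 3, 4, 0, 11, 5, 8, 7, 10, 9]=(0 6 11 9 7 5)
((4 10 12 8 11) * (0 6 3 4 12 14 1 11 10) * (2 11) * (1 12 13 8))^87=(0 4 3 6)(1 12 14 10 8 13 11 2)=((0 6 3 4)(1 2 11 13 8 10 14 12))^87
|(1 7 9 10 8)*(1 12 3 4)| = |(1 7 9 10 8 12 3 4)| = 8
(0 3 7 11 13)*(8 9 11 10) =(0 3 7 10 8 9 11 13) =[3, 1, 2, 7, 4, 5, 6, 10, 9, 11, 8, 13, 12, 0]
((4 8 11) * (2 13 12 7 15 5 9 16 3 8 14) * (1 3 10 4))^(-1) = ((1 3 8 11)(2 13 12 7 15 5 9 16 10 4 14))^(-1) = (1 11 8 3)(2 14 4 10 16 9 5 15 7 12 13)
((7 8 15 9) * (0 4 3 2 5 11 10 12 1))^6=((0 4 3 2 5 11 10 12 1)(7 8 15 9))^6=(0 10 2)(1 11 3)(4 12 5)(7 15)(8 9)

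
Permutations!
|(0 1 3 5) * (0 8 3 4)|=3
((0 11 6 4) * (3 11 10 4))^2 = ((0 10 4)(3 11 6))^2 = (0 4 10)(3 6 11)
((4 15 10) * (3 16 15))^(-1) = ((3 16 15 10 4))^(-1) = (3 4 10 15 16)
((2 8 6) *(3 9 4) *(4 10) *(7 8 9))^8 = ((2 9 10 4 3 7 8 6))^8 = (10)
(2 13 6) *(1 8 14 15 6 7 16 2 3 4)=[0, 8, 13, 4, 1, 5, 3, 16, 14, 9, 10, 11, 12, 7, 15, 6, 2]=(1 8 14 15 6 3 4)(2 13 7 16)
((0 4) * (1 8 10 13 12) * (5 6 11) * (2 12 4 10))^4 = (13)(5 6 11)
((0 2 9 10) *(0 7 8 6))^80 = ((0 2 9 10 7 8 6))^80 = (0 10 6 9 8 2 7)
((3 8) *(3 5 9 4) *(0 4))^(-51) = ((0 4 3 8 5 9))^(-51) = (0 8)(3 9)(4 5)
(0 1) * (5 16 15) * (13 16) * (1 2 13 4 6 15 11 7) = (0 2 13 16 11 7 1)(4 6 15 5) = [2, 0, 13, 3, 6, 4, 15, 1, 8, 9, 10, 7, 12, 16, 14, 5, 11]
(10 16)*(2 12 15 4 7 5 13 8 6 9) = [0, 1, 12, 3, 7, 13, 9, 5, 6, 2, 16, 11, 15, 8, 14, 4, 10] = (2 12 15 4 7 5 13 8 6 9)(10 16)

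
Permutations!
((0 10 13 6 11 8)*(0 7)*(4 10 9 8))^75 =(13)(0 7 8 9)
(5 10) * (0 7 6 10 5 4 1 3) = (0 7 6 10 4 1 3) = [7, 3, 2, 0, 1, 5, 10, 6, 8, 9, 4]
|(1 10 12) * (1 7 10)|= 3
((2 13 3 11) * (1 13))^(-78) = ((1 13 3 11 2))^(-78) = (1 3 2 13 11)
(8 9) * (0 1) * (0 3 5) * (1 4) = (0 4 1 3 5)(8 9) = [4, 3, 2, 5, 1, 0, 6, 7, 9, 8]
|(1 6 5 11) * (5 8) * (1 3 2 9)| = 8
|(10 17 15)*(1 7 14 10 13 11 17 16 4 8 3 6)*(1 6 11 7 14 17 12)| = |(1 14 10 16 4 8 3 11 12)(7 17 15 13)| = 36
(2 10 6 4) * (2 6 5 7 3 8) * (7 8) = [0, 1, 10, 7, 6, 8, 4, 3, 2, 9, 5] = (2 10 5 8)(3 7)(4 6)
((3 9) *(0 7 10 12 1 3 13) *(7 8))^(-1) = (0 13 9 3 1 12 10 7 8)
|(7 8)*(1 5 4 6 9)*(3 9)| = |(1 5 4 6 3 9)(7 8)| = 6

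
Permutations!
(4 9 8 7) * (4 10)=(4 9 8 7 10)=[0, 1, 2, 3, 9, 5, 6, 10, 7, 8, 4]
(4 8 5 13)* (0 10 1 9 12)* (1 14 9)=[10, 1, 2, 3, 8, 13, 6, 7, 5, 12, 14, 11, 0, 4, 9]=(0 10 14 9 12)(4 8 5 13)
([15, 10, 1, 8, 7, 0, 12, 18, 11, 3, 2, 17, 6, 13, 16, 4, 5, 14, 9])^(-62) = (0 7 3 17 5 4 9 11 16 15 18 8 14)(1 10 2)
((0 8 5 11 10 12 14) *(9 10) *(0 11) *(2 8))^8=(9 14 10 11 12)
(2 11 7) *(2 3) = [0, 1, 11, 2, 4, 5, 6, 3, 8, 9, 10, 7] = (2 11 7 3)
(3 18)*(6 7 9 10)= [0, 1, 2, 18, 4, 5, 7, 9, 8, 10, 6, 11, 12, 13, 14, 15, 16, 17, 3]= (3 18)(6 7 9 10)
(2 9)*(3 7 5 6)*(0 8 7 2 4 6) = (0 8 7 5)(2 9 4 6 3) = [8, 1, 9, 2, 6, 0, 3, 5, 7, 4]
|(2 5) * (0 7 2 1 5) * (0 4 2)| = |(0 7)(1 5)(2 4)| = 2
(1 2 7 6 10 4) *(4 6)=(1 2 7 4)(6 10)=[0, 2, 7, 3, 1, 5, 10, 4, 8, 9, 6]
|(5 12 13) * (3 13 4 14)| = 6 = |(3 13 5 12 4 14)|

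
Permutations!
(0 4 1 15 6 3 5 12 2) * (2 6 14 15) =[4, 2, 0, 5, 1, 12, 3, 7, 8, 9, 10, 11, 6, 13, 15, 14] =(0 4 1 2)(3 5 12 6)(14 15)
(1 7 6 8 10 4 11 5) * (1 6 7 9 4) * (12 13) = (1 9 4 11 5 6 8 10)(12 13) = [0, 9, 2, 3, 11, 6, 8, 7, 10, 4, 1, 5, 13, 12]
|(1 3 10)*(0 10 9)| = 5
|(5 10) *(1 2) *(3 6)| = 2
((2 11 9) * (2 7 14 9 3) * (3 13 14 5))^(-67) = ((2 11 13 14 9 7 5 3))^(-67) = (2 7 13 3 9 11 5 14)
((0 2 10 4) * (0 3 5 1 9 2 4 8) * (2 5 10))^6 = (0 4 3 10 8)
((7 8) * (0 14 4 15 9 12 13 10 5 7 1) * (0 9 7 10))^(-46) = ((0 14 4 15 7 8 1 9 12 13)(5 10))^(-46) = (0 7 12 4 1)(8 13 15 9 14)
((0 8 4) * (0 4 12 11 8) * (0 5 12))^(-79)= (0 5 12 11 8)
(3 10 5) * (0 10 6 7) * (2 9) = (0 10 5 3 6 7)(2 9) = [10, 1, 9, 6, 4, 3, 7, 0, 8, 2, 5]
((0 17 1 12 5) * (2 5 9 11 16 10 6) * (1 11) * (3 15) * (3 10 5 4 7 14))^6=(0 17 11 16 5)(2 10 3 7)(4 6 15 14)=((0 17 11 16 5)(1 12 9)(2 4 7 14 3 15 10 6))^6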